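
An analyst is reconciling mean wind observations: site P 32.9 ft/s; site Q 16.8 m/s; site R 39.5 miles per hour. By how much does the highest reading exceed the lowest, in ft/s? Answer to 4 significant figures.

25.03 ft/s

site Q: 16.8 m/s = 55.1181 ft/s.
site R: 39.5 mph = 57.9333 ft/s.
Spread: 57.9333 − 32.9000 = 25.03 ft/s.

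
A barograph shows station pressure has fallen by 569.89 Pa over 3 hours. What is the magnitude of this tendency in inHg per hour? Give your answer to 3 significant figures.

0.0561 inHg per hour

569.89 Pa / 3 h × 0.0002953 inHg/Pa = 0.0561 inHg/h.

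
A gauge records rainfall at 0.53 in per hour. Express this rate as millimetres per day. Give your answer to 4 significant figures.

323.1 mm/day

0.53 in/hour × 25.4 mm/in × 24 hour/day = 323.1 mm/day.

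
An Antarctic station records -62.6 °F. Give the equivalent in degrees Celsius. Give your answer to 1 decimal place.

°C = (°F − 32) × 5/9 = (-62.6 − 32) / 1.8 = -52.6 °C.

-52.6 °C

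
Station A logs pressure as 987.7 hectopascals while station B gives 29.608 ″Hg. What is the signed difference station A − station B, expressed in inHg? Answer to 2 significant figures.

-0.44 inHg

station A: 987.7 hPa = 29.1668 inHg.
Difference: 29.1668 − 29.6080 = -0.44 inHg.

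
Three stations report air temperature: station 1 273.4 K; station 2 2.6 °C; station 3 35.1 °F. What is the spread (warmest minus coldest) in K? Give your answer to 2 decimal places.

station 1: 273.4 K = 0.250 °C.
station 3: 35.1 °F = 1.722 °C.
Spread: 2.600 − 0.250 = 2.350 °C.

2.35 K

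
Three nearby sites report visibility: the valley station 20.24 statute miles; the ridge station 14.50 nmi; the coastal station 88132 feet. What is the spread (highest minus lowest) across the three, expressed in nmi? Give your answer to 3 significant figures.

3.09 nmi

the valley station: 20.24 SM = 17.5881 nmi.
the coastal station: 88132 ft = 14.5047 nmi.
Spread: 17.5881 − 14.5000 = 3.09 nmi.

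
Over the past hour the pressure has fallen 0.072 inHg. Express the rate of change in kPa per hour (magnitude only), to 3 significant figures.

0.072 inHg / 1 h × 3.38639 kPa/inHg = 0.244 kPa/h.

0.244 kPa per hour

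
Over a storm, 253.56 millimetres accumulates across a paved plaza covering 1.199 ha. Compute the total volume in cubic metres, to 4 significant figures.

3040 cubic metres

Area: 1.199 ha = 11990 m².
1 mm over 1 m² is 1 L, so volume = 253.56 × 11990 = 3040184.4 L = 3040 m³.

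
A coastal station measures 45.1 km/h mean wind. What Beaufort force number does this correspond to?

Beaufort force 6

45.1 km/h = 12.5 m/s, which is Beaufort 6 (strong breeze, 10.8–13.8 m/s).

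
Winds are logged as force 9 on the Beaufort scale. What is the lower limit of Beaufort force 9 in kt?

41 kt

Beaufort 9 (strong gale) spans 41–47 knots.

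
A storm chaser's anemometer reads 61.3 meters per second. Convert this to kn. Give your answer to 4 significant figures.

1 m/s = 1.94384 kt, so 61.3 × 1.94384 = 119.2 kt.

119.2 kt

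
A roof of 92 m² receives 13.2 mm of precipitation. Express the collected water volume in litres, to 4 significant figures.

1214 litres

1 mm over 1 m² is 1 L, so volume = 13.2 × 92 = 1214.4 L ≈ 1214 L.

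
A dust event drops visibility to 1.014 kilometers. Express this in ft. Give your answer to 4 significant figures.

1 km = 3280.84 ft, so 1.014 × 3280.84 = 3327 ft.

3327 ft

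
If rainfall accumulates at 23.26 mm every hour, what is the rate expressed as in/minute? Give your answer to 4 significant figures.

23.26 mm/hour × 0.0393701 in/mm × 0.0166667 hour/minute = 0.01526 in/minute.

0.01526 in/minute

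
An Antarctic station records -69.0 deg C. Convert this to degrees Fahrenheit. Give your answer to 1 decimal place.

-92.2 °F

°F = °C × 9/5 + 32 = -69.0 × 1.8 + 32 = -92.2 °F.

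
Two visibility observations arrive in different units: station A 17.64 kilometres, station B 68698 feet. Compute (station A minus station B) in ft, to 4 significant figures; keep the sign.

station A: 17.64 km = 57874.02 ft.
Difference: 57874.02 − 68698.00 = -10820 ft.

-10820 ft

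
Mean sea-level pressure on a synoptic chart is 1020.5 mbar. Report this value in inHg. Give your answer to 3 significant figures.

1 mb = 0.02953 inHg, so 1020.5 × 0.02953 = 30.1 inHg.

30.1 inHg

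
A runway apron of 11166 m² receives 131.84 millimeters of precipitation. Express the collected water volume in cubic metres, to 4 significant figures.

1472 cubic metres

1 mm over 1 m² is 1 L, so volume = 131.84 × 11166 = 1472125.4 L = 1472 m³.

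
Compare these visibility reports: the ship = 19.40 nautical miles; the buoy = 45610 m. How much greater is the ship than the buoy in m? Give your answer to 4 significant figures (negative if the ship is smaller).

-9681 m

the ship: 19.40 nmi = 35928.80 m.
Difference: 35928.80 − 45610.00 = -9681 m.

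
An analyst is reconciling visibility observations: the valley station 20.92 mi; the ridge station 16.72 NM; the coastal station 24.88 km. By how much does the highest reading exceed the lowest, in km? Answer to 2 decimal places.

8.79 km

the valley station: 20.92 SM = 33.6675 km.
the ridge station: 16.72 nmi = 30.9654 km.
Spread: 33.6675 − 24.8800 = 8.79 km.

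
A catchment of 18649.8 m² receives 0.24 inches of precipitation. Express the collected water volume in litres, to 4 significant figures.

113700 litres

Depth: 0.24 in × 25.4 = 6.096 mm.
1 mm over 1 m² is 1 L, so volume = 6.096 × 18649.8 = 113689.18 L ≈ 113700 L.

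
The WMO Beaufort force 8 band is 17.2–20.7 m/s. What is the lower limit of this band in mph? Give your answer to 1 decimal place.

17.2–20.7 m/s × 2.237 = 38.5–46.3 mph.

38.5 mph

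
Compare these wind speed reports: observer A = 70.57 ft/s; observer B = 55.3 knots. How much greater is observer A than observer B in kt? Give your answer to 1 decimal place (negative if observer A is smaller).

-13.5 kt

observer A: 70.57 ft/s = 41.812 kt.
Difference: 41.812 − 55.300 = -13.5 kt.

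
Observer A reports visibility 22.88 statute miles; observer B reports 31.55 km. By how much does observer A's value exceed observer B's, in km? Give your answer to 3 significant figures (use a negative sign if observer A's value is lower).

5.27 km

observer A: 22.88 SM = 36.8218 km.
Difference: 36.8218 − 31.5500 = 5.27 km.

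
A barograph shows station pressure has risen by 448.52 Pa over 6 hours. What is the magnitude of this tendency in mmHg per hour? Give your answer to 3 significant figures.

0.561 mmHg per hour

448.52 Pa / 6 h × 0.00750062 mmHg/Pa = 0.561 mmHg/h.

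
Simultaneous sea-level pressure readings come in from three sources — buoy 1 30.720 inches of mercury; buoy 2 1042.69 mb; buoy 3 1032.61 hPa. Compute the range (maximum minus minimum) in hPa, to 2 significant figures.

10 hPa

buoy 1: 30.720 inHg = 1040.30 hPa.
buoy 2: 1042.69 mb = 1042.69 hPa.
Spread: 1042.69 − 1032.61 = 10 hPa.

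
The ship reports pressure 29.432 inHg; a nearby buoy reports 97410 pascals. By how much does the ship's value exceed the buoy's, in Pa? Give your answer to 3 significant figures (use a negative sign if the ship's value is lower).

2260 Pa

the ship: 29.432 inHg = 99668.20 Pa.
Difference: 99668.20 − 97410.00 = 2260 Pa.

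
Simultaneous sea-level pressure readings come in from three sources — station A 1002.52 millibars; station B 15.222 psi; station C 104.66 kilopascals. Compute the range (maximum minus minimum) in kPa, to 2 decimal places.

4.70 kPa

station A: 1002.52 mb = 100.2520 kPa.
station B: 15.222 psi = 104.9520 kPa.
Spread: 104.9520 − 100.2520 = 4.70 kPa.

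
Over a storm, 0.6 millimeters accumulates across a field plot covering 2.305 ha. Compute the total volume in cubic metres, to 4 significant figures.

Area: 2.305 ha = 23050 m².
1 mm over 1 m² is 1 L, so volume = 0.6 × 23050 = 13830 L = 13.83 m³.

13.83 cubic metres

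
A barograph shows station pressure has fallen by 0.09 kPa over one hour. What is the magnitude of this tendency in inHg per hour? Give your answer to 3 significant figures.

0.0266 inHg per hour

0.09 kPa / 1 h × 0.2953 inHg/kPa = 0.0266 inHg/h.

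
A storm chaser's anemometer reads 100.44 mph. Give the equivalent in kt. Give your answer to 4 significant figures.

1 mph = 0.868976 kt, so 100.44 × 0.868976 = 87.28 kt.

87.28 kt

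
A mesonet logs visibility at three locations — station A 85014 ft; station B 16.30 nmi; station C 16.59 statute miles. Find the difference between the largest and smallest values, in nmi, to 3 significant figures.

station A: 85014 ft = 13.9915 nmi.
station C: 16.59 SM = 14.4163 nmi.
Spread: 16.3000 − 13.9915 = 2.31 nmi.

2.31 nmi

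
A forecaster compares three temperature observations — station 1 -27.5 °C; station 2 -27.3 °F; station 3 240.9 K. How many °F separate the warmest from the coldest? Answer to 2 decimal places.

9.80 °F

station 2: -27.3 °F = -32.944 °C.
station 3: 240.9 K = -32.250 °C.
Spread: (-27.500) − (-32.944) = 5.444 °C = 9.80 °F.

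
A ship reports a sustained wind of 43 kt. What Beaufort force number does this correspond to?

Beaufort force 9

43 kt lies in the Beaufort 9 band (strong gale, 41–47 kt).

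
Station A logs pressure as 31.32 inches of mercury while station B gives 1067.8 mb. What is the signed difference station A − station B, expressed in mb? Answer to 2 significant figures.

station A: 31.32 inHg = 1060.617 mb.
Difference: 1060.617 − 1067.800 = -7.2 mb.

-7.2 mb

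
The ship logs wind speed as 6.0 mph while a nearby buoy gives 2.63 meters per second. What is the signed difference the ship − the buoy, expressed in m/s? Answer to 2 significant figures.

0.052 m/s

the ship: 6.0 mph = 2.68224 m/s.
Difference: 2.68224 − 2.63000 = 0.052 m/s.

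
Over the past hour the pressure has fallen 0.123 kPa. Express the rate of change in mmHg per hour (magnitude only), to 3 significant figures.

0.923 mmHg per hour

0.123 kPa / 1 h × 7.50062 mmHg/kPa = 0.923 mmHg/h.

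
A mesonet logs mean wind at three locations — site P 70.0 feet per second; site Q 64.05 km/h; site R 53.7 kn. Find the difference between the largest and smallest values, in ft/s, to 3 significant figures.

site Q: 64.05 km/h = 58.372 ft/s.
site R: 53.7 kt = 90.635 ft/s.
Spread: 90.635 − 58.372 = 32.3 ft/s.

32.3 ft/s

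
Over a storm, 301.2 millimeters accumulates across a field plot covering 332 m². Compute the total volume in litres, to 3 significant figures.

1 mm over 1 m² is 1 L, so volume = 301.2 × 332 = 99998.4 L ≈ 100000 L.

100000 litres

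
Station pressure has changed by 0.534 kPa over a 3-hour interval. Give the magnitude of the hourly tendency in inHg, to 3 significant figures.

0.0526 inHg per hour

0.534 kPa / 3 h × 0.2953 inHg/kPa = 0.0526 inHg/h.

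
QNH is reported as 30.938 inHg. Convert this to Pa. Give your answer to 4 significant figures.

1 inHg = 3386.39 Pa, so 30.938 × 3386.39 = 104800 Pa.

104800 Pa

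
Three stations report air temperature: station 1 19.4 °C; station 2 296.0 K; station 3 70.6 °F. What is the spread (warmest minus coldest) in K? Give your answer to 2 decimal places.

3.45 K

station 2: 296.0 K = 22.850 °C.
station 3: 70.6 °F = 21.444 °C.
Spread: 22.850 − 19.400 = 3.450 °C.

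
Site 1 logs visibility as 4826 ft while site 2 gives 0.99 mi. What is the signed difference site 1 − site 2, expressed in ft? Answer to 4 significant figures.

-401.2 ft

site 2: 0.99 SM = 5227.200 ft.
Difference: 4826.000 − 5227.200 = -401.2 ft.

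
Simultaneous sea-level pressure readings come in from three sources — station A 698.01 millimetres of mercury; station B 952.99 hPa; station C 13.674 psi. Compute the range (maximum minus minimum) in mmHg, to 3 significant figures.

16.8 mmHg

station B: 952.99 hPa = 714.801 mmHg.
station C: 13.674 psi = 707.150 mmHg.
Spread: 714.801 − 698.010 = 16.8 mmHg.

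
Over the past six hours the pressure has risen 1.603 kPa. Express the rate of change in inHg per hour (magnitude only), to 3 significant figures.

1.603 kPa / 6 h × 0.2953 inHg/kPa = 0.0789 inHg/h.

0.0789 inHg per hour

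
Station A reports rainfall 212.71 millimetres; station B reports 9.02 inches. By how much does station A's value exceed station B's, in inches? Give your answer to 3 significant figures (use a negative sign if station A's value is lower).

-0.646 in

station A: 212.71 mm = 8.37441 in.
Difference: 8.37441 − 9.02000 = -0.646 in.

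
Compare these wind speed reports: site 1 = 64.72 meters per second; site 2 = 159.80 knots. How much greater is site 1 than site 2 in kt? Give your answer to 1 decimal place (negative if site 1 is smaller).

-34.0 kt

site 1: 64.72 m/s = 125.806 kt.
Difference: 125.806 − 159.800 = -34.0 kt.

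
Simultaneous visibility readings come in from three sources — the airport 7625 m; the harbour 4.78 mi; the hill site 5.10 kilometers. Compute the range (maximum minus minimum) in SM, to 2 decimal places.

the airport: 7625 m = 4.7380 SM.
the hill site: 5.10 km = 3.1690 SM.
Spread: 4.7800 − 3.1690 = 1.61 SM.

1.61 SM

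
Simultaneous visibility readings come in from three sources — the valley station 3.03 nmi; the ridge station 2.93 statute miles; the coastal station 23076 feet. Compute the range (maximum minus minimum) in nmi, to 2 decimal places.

the ridge station: 2.93 SM = 2.5461 nmi.
the coastal station: 23076 ft = 3.7978 nmi.
Spread: 3.7978 − 2.5461 = 1.25 nmi.

1.25 nmi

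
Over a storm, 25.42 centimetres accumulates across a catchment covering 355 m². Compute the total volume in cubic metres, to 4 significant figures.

Depth: 25.42 cm × 10 = 254.2 mm.
1 mm over 1 m² is 1 L, so volume = 254.2 × 355 = 90241 L = 90.24 m³.

90.24 cubic metres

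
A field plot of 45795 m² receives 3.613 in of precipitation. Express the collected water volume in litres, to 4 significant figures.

4203000 litres

Depth: 3.613 in × 25.4 = 91.7702 mm.
1 mm over 1 m² is 1 L, so volume = 91.7702 × 45795 = 4202616.3 L ≈ 4203000 L.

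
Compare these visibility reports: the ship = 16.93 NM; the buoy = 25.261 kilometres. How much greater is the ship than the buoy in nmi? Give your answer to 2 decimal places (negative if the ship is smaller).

the buoy: 25.261 km = 13.6398 nmi.
Difference: 16.9300 − 13.6398 = 3.29 nmi.

3.29 nmi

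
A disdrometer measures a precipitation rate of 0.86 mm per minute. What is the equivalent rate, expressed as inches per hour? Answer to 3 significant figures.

0.86 mm/minute × 0.0393701 in/mm × 60 minute/hour = 2.03 in/hour.

2.03 in/hour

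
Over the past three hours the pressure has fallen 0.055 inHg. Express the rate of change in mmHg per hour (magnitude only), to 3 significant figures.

0.055 inHg / 3 h × 25.4 mmHg/inHg = 0.466 mmHg/h.

0.466 mmHg per hour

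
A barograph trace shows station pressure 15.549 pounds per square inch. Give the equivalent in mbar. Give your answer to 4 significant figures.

1072 mb

1 psi = 68.9476 mb, so 15.549 × 68.9476 = 1072 mb.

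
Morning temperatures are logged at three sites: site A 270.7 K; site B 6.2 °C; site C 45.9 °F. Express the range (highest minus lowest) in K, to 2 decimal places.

site A: 270.7 K = -2.450 °C.
site C: 45.9 °F = 7.722 °C.
Spread: 7.722 − (-2.450) = 10.172 °C.

10.17 K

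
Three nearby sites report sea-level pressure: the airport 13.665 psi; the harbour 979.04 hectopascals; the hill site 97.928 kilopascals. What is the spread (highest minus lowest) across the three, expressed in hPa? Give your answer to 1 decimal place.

37.1 hPa

the airport: 13.665 psi = 942.169 hPa.
the hill site: 97.928 kPa = 979.280 hPa.
Spread: 979.280 − 942.169 = 37.1 hPa.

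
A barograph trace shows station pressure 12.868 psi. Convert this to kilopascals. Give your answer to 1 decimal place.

1 psi = 6.89476 kPa, so 12.868 × 6.89476 = 88.7 kPa.

88.7 kPa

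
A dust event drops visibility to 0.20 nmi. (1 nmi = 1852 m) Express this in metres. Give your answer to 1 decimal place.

1 nmi = 1852 m, so 0.20 × 1852 = 370.4 m.

370.4 m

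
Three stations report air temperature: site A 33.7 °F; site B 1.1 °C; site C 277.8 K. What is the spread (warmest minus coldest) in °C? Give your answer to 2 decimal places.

3.71 °C

site A: 33.7 °F = 0.944 °C.
site C: 277.8 K = 4.650 °C.
Spread: 4.650 − 0.944 = 3.706 °C.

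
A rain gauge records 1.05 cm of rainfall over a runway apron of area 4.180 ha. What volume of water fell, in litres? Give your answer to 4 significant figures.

Depth: 1.05 cm × 10 = 10.5 mm.
Area: 4.180 ha = 41800 m².
1 mm over 1 m² is 1 L, so volume = 10.5 × 41800 = 438900 L.

438900 litres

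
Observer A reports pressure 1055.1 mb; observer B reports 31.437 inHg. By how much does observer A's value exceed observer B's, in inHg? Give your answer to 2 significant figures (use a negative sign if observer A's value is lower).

-0.28 inHg

observer A: 1055.1 mb = 31.1571 inHg.
Difference: 31.1571 − 31.4370 = -0.28 inHg.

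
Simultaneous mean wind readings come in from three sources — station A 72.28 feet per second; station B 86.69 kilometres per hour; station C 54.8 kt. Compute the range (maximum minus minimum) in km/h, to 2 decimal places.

22.18 km/h

station A: 72.28 ft/s = 79.3114 km/h.
station C: 54.8 kt = 101.4896 km/h.
Spread: 101.4896 − 79.3114 = 22.18 km/h.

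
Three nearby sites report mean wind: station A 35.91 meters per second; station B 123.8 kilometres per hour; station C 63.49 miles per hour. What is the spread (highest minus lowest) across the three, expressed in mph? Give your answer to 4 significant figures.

16.84 mph

station A: 35.91 m/s = 80.3284 mph.
station B: 123.8 km/h = 76.9258 mph.
Spread: 80.3284 − 63.4900 = 16.84 mph.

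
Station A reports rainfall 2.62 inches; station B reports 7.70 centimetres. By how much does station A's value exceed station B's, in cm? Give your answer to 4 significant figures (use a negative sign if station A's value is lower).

-1.045 cm

station A: 2.62 in = 6.65480 cm.
Difference: 6.65480 − 7.70000 = -1.045 cm.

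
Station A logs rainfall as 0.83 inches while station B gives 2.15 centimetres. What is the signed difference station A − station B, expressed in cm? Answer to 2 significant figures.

-0.042 cm

station A: 0.83 in = 2.10820 cm.
Difference: 2.10820 − 2.15000 = -0.042 cm.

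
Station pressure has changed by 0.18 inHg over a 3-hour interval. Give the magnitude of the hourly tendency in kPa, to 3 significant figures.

0.203 kPa per hour

0.18 inHg / 3 h × 3.38639 kPa/inHg = 0.203 kPa/h.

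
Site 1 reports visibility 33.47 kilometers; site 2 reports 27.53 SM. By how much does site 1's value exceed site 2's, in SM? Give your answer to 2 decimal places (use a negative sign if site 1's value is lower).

-6.73 SM

site 1: 33.47 km = 20.7973 SM.
Difference: 20.7973 − 27.5300 = -6.73 SM.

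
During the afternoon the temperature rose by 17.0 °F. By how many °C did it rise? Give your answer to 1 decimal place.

A change of 1 °C equals a change of 1.8 °F: Δ°C = 17.0 × 0.5556 = 9.4 °C.

9.4 °C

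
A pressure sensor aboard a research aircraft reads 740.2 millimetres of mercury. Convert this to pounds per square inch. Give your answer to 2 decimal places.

1 mmHg = 0.0193368 psi, so 740.2 × 0.0193368 = 14.31 psi.

14.31 psi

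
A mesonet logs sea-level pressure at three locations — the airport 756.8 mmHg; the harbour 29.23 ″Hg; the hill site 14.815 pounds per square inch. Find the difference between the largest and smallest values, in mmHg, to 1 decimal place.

23.7 mmHg

the harbour: 29.23 inHg = 742.442 mmHg.
the hill site: 14.815 psi = 766.157 mmHg.
Spread: 766.157 − 742.442 = 23.7 mmHg.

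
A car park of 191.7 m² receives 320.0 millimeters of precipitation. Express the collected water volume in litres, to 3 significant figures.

61300 litres

1 mm over 1 m² is 1 L, so volume = 320 × 191.7 = 61344 L ≈ 61300 L.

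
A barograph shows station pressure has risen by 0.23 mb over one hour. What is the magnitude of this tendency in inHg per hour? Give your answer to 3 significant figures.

0.23 mb / 1 h × 0.02953 inHg/mb = 0.00679 inHg/h.

0.00679 inHg per hour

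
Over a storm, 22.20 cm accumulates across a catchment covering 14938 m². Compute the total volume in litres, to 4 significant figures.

Depth: 22.20 cm × 10 = 222 mm.
1 mm over 1 m² is 1 L, so volume = 222 × 14938 = 3316236 L ≈ 3316000 L.

3316000 litres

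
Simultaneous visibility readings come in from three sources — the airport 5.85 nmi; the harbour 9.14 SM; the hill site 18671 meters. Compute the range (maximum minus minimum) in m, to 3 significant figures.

the airport: 5.85 nmi = 10834.20 m.
the harbour: 9.14 SM = 14709.40 m.
Spread: 18671.00 − 10834.20 = 7840 m.

7840 m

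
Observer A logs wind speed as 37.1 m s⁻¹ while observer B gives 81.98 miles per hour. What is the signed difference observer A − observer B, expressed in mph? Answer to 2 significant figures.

observer A: 37.1 m/s = 82.990 mph.
Difference: 82.990 − 81.980 = 1.0 mph.

1.0 mph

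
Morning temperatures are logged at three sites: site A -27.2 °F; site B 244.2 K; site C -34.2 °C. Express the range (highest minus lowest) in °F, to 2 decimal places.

9.45 °F

site A: -27.2 °F = -32.889 °C.
site B: 244.2 K = -28.950 °C.
Spread: (-28.950) − (-34.200) = 5.250 °C = 9.45 °F.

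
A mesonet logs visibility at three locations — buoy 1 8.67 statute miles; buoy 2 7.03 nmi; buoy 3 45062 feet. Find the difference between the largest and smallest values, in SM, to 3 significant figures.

buoy 2: 7.03 nmi = 8.08998 SM.
buoy 3: 45062 ft = 8.53447 SM.
Spread: 8.67000 − 8.08998 = 0.580 SM.

0.580 SM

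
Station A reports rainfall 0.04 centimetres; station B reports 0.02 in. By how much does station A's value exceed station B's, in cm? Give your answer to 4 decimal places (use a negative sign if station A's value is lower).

station B: 0.02 in = 0.050800 cm.
Difference: 0.040000 − 0.050800 = -0.0108 cm.

-0.0108 cm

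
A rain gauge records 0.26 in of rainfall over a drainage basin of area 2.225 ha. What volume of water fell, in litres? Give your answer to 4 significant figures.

146900 litres

Depth: 0.26 in × 25.4 = 6.604 mm.
Area: 2.225 ha = 22250 m².
1 mm over 1 m² is 1 L, so volume = 6.604 × 22250 = 146939 L ≈ 146900 L.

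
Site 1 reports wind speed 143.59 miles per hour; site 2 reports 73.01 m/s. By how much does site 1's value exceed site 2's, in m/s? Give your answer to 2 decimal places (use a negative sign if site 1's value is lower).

site 1: 143.59 mph = 64.1905 m/s.
Difference: 64.1905 − 73.0100 = -8.82 m/s.

-8.82 m/s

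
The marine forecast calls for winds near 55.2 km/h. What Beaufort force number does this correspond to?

55.2 km/h = 15.3 m/s, which is Beaufort 7 (near gale, 13.9–17.1 m/s).

Beaufort force 7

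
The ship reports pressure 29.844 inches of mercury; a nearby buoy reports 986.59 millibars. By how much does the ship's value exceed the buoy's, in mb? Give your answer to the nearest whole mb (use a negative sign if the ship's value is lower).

24 mb

the ship: 29.844 inHg = 1010.63 mb.
Difference: 1010.63 − 986.59 = 24 mb.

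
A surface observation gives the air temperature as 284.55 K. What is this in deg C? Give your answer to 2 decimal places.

11.40 °C

°C = 284.55 − 273.15 = 11.40 °C.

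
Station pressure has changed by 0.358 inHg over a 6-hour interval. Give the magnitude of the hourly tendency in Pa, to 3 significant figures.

202 Pa per hour

0.358 inHg / 6 h × 3386.39 Pa/inHg = 202 Pa/h.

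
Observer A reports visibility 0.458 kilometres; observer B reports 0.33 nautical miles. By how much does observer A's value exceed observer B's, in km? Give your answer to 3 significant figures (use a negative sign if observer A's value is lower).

-0.153 km

observer B: 0.33 nmi = 0.61116 km.
Difference: 0.45800 − 0.61116 = -0.153 km.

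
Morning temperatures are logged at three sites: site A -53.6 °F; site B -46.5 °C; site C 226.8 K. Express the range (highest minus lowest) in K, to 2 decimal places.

site A: -53.6 °F = -47.556 °C.
site C: 226.8 K = -46.350 °C.
Spread: (-46.350) − (-47.556) = 1.206 °C.

1.21 K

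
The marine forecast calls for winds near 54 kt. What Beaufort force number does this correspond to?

54 kt lies in the Beaufort 10 band (storm, 48–55 kt).

Beaufort force 10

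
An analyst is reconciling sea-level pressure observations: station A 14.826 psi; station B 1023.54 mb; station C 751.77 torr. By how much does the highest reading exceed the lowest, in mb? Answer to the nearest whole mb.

station A: 14.826 psi = 1022.22 mb.
station C: 751.77 mmHg = 1002.28 mb.
Spread: 1023.54 − 1002.28 = 21 mb.

21 mb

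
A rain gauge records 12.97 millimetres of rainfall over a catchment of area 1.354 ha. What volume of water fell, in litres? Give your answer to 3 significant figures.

Area: 1.354 ha = 13540 m².
1 mm over 1 m² is 1 L, so volume = 12.97 × 13540 = 175613.8 L ≈ 176000 L.

176000 litres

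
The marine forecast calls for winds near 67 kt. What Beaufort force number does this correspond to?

67 kt lies in the Beaufort 12 band (hurricane force, ≥64 kt).

Beaufort force 12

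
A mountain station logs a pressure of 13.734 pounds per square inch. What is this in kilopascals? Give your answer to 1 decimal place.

94.7 kPa

1 psi = 6.89476 kPa, so 13.734 × 6.89476 = 94.7 kPa.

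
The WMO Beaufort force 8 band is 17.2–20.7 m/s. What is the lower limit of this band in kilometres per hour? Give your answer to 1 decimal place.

17.2–20.7 m/s × 3.6 = 61.9–74.5 km/h.

61.9 km/h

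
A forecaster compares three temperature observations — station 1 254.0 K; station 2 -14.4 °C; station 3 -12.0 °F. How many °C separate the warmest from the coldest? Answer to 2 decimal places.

10.04 °C

station 1: 254.0 K = -19.150 °C.
station 3: -12.0 °F = -24.444 °C.
Spread: (-14.400) − (-24.444) = 10.044 °C.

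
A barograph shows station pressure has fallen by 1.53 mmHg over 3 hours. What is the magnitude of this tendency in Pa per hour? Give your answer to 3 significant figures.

68.0 Pa per hour

1.53 mmHg / 3 h × 133.322 Pa/mmHg = 68.0 Pa/h.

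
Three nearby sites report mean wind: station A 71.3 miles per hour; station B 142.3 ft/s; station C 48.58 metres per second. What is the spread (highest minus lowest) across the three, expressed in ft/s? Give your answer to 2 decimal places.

54.81 ft/s

station A: 71.3 mph = 104.5733 ft/s.
station C: 48.58 m/s = 159.3832 ft/s.
Spread: 159.3832 − 104.5733 = 54.81 ft/s.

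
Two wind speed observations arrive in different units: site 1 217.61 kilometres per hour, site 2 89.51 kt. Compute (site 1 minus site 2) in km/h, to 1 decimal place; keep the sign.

51.8 km/h

site 2: 89.51 kt = 165.773 km/h.
Difference: 217.610 − 165.773 = 51.8 km/h.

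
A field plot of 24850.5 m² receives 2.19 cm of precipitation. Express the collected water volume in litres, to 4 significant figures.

544200 litres

Depth: 2.19 cm × 10 = 21.9 mm.
1 mm over 1 m² is 1 L, so volume = 21.9 × 24850.5 = 544225.95 L ≈ 544200 L.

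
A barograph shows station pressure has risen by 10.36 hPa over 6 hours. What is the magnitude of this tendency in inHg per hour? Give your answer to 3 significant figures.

10.36 hPa / 6 h × 0.02953 inHg/hPa = 0.0510 inHg/h.

0.0510 inHg per hour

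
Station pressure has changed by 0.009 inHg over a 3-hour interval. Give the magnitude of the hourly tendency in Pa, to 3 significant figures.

10.2 Pa per hour

0.009 inHg / 3 h × 3386.39 Pa/inHg = 10.2 Pa/h.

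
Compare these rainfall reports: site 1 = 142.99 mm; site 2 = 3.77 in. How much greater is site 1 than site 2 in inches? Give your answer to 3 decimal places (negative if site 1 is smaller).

1.860 in

site 1: 142.99 mm = 5.62953 in.
Difference: 5.62953 − 3.77000 = 1.860 in.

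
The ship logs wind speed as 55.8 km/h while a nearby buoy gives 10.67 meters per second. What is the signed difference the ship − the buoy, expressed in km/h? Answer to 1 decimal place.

17.4 km/h

the buoy: 10.67 m/s = 38.412 km/h.
Difference: 55.800 − 38.412 = 17.4 km/h.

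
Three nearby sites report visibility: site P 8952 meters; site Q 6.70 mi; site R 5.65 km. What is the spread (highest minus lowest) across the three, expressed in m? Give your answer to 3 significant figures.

5130 m

site Q: 6.70 SM = 10782.60 m.
site R: 5.65 km = 5650.00 m.
Spread: 10782.60 − 5650.00 = 5130 m.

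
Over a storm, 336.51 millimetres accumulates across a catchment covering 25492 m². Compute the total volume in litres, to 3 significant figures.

1 mm over 1 m² is 1 L, so volume = 336.51 × 25492 = 8578312.9 L ≈ 8580000 L.

8580000 litres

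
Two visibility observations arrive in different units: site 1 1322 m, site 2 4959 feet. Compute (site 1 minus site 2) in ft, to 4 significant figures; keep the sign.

site 1: 1322 m = 4337.270 ft.
Difference: 4337.270 − 4959.000 = -621.7 ft.

-621.7 ft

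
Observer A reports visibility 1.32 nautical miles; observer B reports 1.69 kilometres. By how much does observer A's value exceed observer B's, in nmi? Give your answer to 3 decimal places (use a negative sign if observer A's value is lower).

0.407 nmi

observer B: 1.69 km = 0.91253 nmi.
Difference: 1.32000 − 0.91253 = 0.407 nmi.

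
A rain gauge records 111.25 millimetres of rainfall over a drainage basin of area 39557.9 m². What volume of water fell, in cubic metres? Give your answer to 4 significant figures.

1 mm over 1 m² is 1 L, so volume = 111.25 × 39557.9 = 4400816.4 L = 4401 m³.

4401 cubic metres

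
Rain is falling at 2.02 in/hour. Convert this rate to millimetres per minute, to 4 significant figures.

0.8551 mm/minute

2.02 in/hour × 25.4 mm/in × 0.0166667 hour/minute = 0.8551 mm/minute.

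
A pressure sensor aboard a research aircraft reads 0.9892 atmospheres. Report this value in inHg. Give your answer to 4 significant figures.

29.60 inHg

1 atm = 29.9213 inHg, so 0.9892 × 29.9213 = 29.60 inHg.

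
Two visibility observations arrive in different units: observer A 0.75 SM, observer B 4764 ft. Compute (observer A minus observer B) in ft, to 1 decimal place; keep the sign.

observer A: 0.75 SM = 3960.000 ft.
Difference: 3960.000 − 4764.000 = -804.0 ft.

-804.0 ft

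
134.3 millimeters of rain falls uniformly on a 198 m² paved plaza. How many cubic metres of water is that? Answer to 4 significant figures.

26.59 cubic metres

1 mm over 1 m² is 1 L, so volume = 134.3 × 198 = 26591.4 L = 26.59 m³.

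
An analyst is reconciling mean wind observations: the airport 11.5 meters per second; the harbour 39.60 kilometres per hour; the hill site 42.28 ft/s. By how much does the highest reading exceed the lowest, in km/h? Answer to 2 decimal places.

6.79 km/h

the airport: 11.5 m/s = 41.4000 km/h.
the hill site: 42.28 ft/s = 46.3930 km/h.
Spread: 46.3930 − 39.6000 = 6.79 km/h.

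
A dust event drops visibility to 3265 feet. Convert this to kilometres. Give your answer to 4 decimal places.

1 ft = 0.0003048 km, so 3265 × 0.0003048 = 0.9952 km.

0.9952 km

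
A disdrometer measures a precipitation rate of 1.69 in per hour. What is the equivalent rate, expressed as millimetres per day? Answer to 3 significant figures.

1030 mm/day

1.69 in/hour × 25.4 mm/in × 24 hour/day = 1030 mm/day.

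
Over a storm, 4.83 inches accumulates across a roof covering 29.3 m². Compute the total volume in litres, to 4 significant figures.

Depth: 4.83 in × 25.4 = 122.682 mm.
1 mm over 1 m² is 1 L, so volume = 122.682 × 29.3 = 3594.5826 L ≈ 3595 L.

3595 litres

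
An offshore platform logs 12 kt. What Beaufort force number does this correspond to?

Beaufort force 4

12 kt lies in the Beaufort 4 band (moderate breeze, 11–16 kt).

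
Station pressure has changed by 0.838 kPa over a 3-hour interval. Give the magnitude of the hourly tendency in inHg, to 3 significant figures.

0.0825 inHg per hour

0.838 kPa / 3 h × 0.2953 inHg/kPa = 0.0825 inHg/h.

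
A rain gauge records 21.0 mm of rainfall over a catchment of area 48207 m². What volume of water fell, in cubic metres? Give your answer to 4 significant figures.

1012 cubic metres

1 mm over 1 m² is 1 L, so volume = 21 × 48207 = 1012347 L = 1012 m³.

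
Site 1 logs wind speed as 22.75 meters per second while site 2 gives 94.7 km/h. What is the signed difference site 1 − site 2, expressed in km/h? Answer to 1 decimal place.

site 1: 22.75 m/s = 81.900 km/h.
Difference: 81.900 − 94.700 = -12.8 km/h.

-12.8 km/h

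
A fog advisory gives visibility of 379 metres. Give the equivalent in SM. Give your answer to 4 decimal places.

1 m = 0.000621371 SM, so 379 × 0.000621371 = 0.2355 SM.

0.2355 SM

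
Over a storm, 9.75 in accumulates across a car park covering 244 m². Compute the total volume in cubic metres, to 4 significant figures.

Depth: 9.75 in × 25.4 = 247.65 mm.
1 mm over 1 m² is 1 L, so volume = 247.65 × 244 = 60426.6 L = 60.43 m³.

60.43 cubic metres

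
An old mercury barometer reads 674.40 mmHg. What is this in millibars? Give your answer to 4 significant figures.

1 mmHg = 1.33322 mb, so 674.40 × 1.33322 = 899.1 mb.

899.1 mb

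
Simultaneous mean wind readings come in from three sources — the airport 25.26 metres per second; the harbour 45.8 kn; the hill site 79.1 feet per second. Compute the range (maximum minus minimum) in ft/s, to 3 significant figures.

5.57 ft/s

the airport: 25.26 m/s = 82.8740 ft/s.
the harbour: 45.8 kt = 77.3017 ft/s.
Spread: 82.8740 − 77.3017 = 5.57 ft/s.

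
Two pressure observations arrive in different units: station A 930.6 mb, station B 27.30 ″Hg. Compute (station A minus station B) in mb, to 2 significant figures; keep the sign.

station B: 27.30 inHg = 924.484 mb.
Difference: 930.600 − 924.484 = 6.1 mb.

6.1 mb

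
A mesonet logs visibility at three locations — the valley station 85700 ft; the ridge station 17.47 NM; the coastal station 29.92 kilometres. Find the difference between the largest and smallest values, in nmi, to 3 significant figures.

the valley station: 85700 ft = 14.1044 nmi.
the coastal station: 29.92 km = 16.1555 nmi.
Spread: 17.4700 − 14.1044 = 3.37 nmi.

3.37 nmi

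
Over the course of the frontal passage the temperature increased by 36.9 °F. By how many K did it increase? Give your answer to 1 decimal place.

20.5 K

For a temperature change the 32° offset cancels: ΔK = 36.9 × 0.5556 = 20.5 K.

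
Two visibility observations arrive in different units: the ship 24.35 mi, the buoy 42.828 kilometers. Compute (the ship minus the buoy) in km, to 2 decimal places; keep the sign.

the ship: 24.35 SM = 39.1875 km.
Difference: 39.1875 − 42.8280 = -3.64 km.

-3.64 km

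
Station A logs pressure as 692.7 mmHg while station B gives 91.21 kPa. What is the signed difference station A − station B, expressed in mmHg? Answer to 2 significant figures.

station B: 91.21 kPa = 684.131 mmHg.
Difference: 692.700 − 684.131 = 8.6 mmHg.

8.6 mmHg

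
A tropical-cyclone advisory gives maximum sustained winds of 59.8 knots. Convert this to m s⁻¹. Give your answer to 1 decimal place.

30.8 m/s

1 kt = 0.514444 m/s, so 59.8 × 0.514444 = 30.8 m/s.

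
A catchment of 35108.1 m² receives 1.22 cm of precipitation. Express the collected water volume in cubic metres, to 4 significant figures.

Depth: 1.22 cm × 10 = 12.2 mm.
1 mm over 1 m² is 1 L, so volume = 12.2 × 35108.1 = 428318.82 L = 428.3 m³.

428.3 cubic metres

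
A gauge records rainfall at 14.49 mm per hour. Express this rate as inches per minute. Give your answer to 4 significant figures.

0.009508 in/minute

14.49 mm/hour × 0.0393701 in/mm × 0.0166667 hour/minute = 0.009508 in/minute.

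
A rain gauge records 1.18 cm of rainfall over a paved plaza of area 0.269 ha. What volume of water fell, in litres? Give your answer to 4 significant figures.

Depth: 1.18 cm × 10 = 11.8 mm.
Area: 0.269 ha = 2690 m².
1 mm over 1 m² is 1 L, so volume = 11.8 × 2690 = 31742 L ≈ 31740 L.

31740 litres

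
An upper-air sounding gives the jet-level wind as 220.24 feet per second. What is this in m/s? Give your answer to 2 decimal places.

1 ft/s = 0.3048 m/s, so 220.24 × 0.3048 = 67.13 m/s.

67.13 m/s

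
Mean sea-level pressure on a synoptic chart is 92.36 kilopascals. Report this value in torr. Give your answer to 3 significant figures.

1 kPa = 7.50062 mmHg, so 92.36 × 7.50062 = 693 mmHg.

693 mmHg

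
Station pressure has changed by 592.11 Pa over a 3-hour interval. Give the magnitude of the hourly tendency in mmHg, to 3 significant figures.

592.11 Pa / 3 h × 0.00750062 mmHg/Pa = 1.48 mmHg/h.

1.48 mmHg per hour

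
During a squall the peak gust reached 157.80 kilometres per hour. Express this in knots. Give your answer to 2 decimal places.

1 km/h = 0.539957 kt, so 157.80 × 0.539957 = 85.21 kt.

85.21 kt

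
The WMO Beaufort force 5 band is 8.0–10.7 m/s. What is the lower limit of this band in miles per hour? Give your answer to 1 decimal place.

8.0–10.7 m/s × 2.237 = 17.9–23.9 mph.

17.9 mph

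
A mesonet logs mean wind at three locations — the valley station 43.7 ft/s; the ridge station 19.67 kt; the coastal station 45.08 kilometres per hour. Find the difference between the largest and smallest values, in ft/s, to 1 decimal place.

the ridge station: 19.67 kt = 33.199 ft/s.
the coastal station: 45.08 km/h = 41.083 ft/s.
Spread: 43.700 − 33.199 = 10.5 ft/s.

10.5 ft/s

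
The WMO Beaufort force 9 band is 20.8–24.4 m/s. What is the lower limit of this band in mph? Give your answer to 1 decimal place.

46.5 mph

20.8–24.4 m/s × 2.237 = 46.5–54.6 mph.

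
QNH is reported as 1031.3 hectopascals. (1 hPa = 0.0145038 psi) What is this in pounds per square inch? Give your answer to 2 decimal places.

1 hPa = 0.0145038 psi, so 1031.3 × 0.0145038 = 14.96 psi.

14.96 psi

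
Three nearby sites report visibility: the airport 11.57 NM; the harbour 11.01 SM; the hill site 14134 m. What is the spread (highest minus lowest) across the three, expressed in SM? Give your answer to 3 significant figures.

4.53 SM

the airport: 11.57 nmi = 13.3145 SM.
the hill site: 14134 m = 8.7825 SM.
Spread: 13.3145 − 8.7825 = 4.53 SM.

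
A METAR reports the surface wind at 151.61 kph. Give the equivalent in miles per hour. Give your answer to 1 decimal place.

94.2 mph

1 km/h = 0.621371 mph, so 151.61 × 0.621371 = 94.2 mph.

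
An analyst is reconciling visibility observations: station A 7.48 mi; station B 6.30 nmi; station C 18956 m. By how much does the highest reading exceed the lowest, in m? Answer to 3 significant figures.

7290 m

station A: 7.48 SM = 12037.89 m.
station B: 6.30 nmi = 11667.60 m.
Spread: 18956.00 − 11667.60 = 7290 m.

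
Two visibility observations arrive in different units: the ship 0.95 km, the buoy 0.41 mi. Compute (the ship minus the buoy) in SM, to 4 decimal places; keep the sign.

the ship: 0.95 km = 0.590303 SM.
Difference: 0.590303 − 0.410000 = 0.1803 SM.

0.1803 SM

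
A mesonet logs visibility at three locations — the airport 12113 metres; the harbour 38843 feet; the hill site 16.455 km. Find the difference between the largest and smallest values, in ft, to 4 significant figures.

15140 ft

the airport: 12113 m = 39740.81 ft.
the hill site: 16.455 km = 53986.22 ft.
Spread: 53986.22 − 38843.00 = 15140 ft.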